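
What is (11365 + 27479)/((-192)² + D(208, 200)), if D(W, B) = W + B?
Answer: 3237/3106 ≈ 1.0422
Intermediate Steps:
D(W, B) = B + W
(11365 + 27479)/((-192)² + D(208, 200)) = (11365 + 27479)/((-192)² + (200 + 208)) = 38844/(36864 + 408) = 38844/37272 = 38844*(1/37272) = 3237/3106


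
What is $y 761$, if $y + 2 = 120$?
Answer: $89798$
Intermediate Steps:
$y = 118$ ($y = -2 + 120 = 118$)
$y 761 = 118 \cdot 761 = 89798$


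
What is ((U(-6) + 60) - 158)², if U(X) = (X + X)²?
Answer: 2116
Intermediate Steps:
U(X) = 4*X² (U(X) = (2*X)² = 4*X²)
((U(-6) + 60) - 158)² = ((4*(-6)² + 60) - 158)² = ((4*36 + 60) - 158)² = ((144 + 60) - 158)² = (204 - 158)² = 46² = 2116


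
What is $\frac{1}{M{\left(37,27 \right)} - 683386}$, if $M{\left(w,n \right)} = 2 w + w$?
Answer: $- \frac{1}{683275} \approx -1.4635 \cdot 10^{-6}$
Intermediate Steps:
$M{\left(w,n \right)} = 3 w$
$\frac{1}{M{\left(37,27 \right)} - 683386} = \frac{1}{3 \cdot 37 - 683386} = \frac{1}{111 - 683386} = \frac{1}{-683275} = - \frac{1}{683275}$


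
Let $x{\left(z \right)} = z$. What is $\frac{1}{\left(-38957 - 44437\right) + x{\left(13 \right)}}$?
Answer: $- \frac{1}{83381} \approx -1.1993 \cdot 10^{-5}$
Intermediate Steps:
$\frac{1}{\left(-38957 - 44437\right) + x{\left(13 \right)}} = \frac{1}{\left(-38957 - 44437\right) + 13} = \frac{1}{-83394 + 13} = \frac{1}{-83381} = - \frac{1}{83381}$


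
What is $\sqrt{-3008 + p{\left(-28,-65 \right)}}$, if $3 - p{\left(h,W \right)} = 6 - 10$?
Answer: $i \sqrt{3001} \approx 54.781 i$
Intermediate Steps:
$p{\left(h,W \right)} = 7$ ($p{\left(h,W \right)} = 3 - \left(6 - 10\right) = 3 - -4 = 3 + 4 = 7$)
$\sqrt{-3008 + p{\left(-28,-65 \right)}} = \sqrt{-3008 + 7} = \sqrt{-3001} = i \sqrt{3001}$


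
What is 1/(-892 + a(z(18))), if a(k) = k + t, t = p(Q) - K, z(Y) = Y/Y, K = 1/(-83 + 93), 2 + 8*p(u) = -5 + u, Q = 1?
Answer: -20/17837 ≈ -0.0011213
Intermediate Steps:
p(u) = -7/8 + u/8 (p(u) = -¼ + (-5 + u)/8 = -¼ + (-5/8 + u/8) = -7/8 + u/8)
K = ⅒ (K = 1/10 = ⅒ ≈ 0.10000)
z(Y) = 1
t = -17/20 (t = (-7/8 + (⅛)*1) - 1*⅒ = (-7/8 + ⅛) - ⅒ = -¾ - ⅒ = -17/20 ≈ -0.85000)
a(k) = -17/20 + k (a(k) = k - 17/20 = -17/20 + k)
1/(-892 + a(z(18))) = 1/(-892 + (-17/20 + 1)) = 1/(-892 + 3/20) = 1/(-17837/20) = -20/17837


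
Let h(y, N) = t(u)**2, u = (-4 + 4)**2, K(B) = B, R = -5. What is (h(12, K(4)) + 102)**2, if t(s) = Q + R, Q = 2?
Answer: 12321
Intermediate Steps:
u = 0 (u = 0**2 = 0)
t(s) = -3 (t(s) = 2 - 5 = -3)
h(y, N) = 9 (h(y, N) = (-3)**2 = 9)
(h(12, K(4)) + 102)**2 = (9 + 102)**2 = 111**2 = 12321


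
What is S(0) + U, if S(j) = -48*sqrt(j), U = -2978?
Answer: -2978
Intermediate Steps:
S(0) + U = -48*sqrt(0) - 2978 = -48*0 - 2978 = 0 - 2978 = -2978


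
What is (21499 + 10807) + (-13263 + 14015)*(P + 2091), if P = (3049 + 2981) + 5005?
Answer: 9903058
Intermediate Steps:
P = 11035 (P = 6030 + 5005 = 11035)
(21499 + 10807) + (-13263 + 14015)*(P + 2091) = (21499 + 10807) + (-13263 + 14015)*(11035 + 2091) = 32306 + 752*13126 = 32306 + 9870752 = 9903058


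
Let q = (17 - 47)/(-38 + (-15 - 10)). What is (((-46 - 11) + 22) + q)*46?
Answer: -33350/21 ≈ -1588.1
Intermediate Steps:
q = 10/21 (q = -30/(-38 - 25) = -30/(-63) = -30*(-1/63) = 10/21 ≈ 0.47619)
(((-46 - 11) + 22) + q)*46 = (((-46 - 11) + 22) + 10/21)*46 = ((-57 + 22) + 10/21)*46 = (-35 + 10/21)*46 = -725/21*46 = -33350/21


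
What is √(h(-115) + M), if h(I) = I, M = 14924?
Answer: √14809 ≈ 121.69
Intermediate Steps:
√(h(-115) + M) = √(-115 + 14924) = √14809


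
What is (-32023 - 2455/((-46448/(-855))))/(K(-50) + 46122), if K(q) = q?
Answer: -1489503329/2139952256 ≈ -0.69604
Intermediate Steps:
(-32023 - 2455/((-46448/(-855))))/(K(-50) + 46122) = (-32023 - 2455/((-46448/(-855))))/(-50 + 46122) = (-32023 - 2455/((-46448*(-1/855))))/46072 = (-32023 - 2455/46448/855)*(1/46072) = (-32023 - 2455*855/46448)*(1/46072) = (-32023 - 2099025/46448)*(1/46072) = -1489503329/46448*1/46072 = -1489503329/2139952256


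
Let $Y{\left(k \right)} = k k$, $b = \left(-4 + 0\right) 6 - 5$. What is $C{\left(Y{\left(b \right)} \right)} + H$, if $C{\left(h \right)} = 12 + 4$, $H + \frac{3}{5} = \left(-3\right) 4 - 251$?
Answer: $- \frac{1238}{5} \approx -247.6$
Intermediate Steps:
$b = -29$ ($b = \left(-4\right) 6 - 5 = -24 - 5 = -29$)
$Y{\left(k \right)} = k^{2}$
$H = - \frac{1318}{5}$ ($H = - \frac{3}{5} - 263 = - \frac{1318}{5} \approx -263.6$)
$C{\left(h \right)} = 16$
$C{\left(Y{\left(b \right)} \right)} + H = 16 - \frac{1318}{5} = - \frac{1238}{5}$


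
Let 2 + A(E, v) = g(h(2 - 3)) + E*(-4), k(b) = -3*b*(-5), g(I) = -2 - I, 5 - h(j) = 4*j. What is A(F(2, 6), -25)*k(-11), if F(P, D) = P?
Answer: 3465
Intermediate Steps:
h(j) = 5 - 4*j
k(b) = 15*b
A(E, v) = -13 - 4*E (A(E, v) = -2 + ((-2 - (5 - 4*(2 - 3))) + E*(-4)) = -2 + ((-2 - (5 - 4*(-1))) - 4*E) = -2 + ((-2 - (5 + 4)) - 4*E) = -2 + ((-2 - 1*9) - 4*E) = -2 + ((-2 - 9) - 4*E) = -2 + (-11 - 4*E) = -13 - 4*E)
A(F(2, 6), -25)*k(-11) = (-13 - 4*2)*(15*(-11)) = (-13 - 8)*(-165) = -21*(-165) = 3465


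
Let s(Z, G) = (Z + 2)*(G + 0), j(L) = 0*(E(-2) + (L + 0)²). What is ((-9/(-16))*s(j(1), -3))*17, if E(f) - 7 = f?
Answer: -459/8 ≈ -57.375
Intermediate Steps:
E(f) = 7 + f
j(L) = 0 (j(L) = 0*((7 - 2) + (L + 0)²) = 0*(5 + L²) = 0)
s(Z, G) = G*(2 + Z) (s(Z, G) = (2 + Z)*G = G*(2 + Z))
((-9/(-16))*s(j(1), -3))*17 = ((-9/(-16))*(-3*(2 + 0)))*17 = ((-9*(-1/16))*(-3*2))*17 = ((9/16)*(-6))*17 = -27/8*17 = -459/8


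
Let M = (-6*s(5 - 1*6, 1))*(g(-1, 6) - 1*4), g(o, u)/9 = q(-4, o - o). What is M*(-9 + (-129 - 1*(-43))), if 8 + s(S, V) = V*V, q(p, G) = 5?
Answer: -163590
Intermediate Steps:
g(o, u) = 45 (g(o, u) = 9*5 = 45)
s(S, V) = -8 + V² (s(S, V) = -8 + V*V = -8 + V²)
M = 1722 (M = (-6*(-8 + 1²))*(45 - 1*4) = (-6*(-8 + 1))*(45 - 4) = -6*(-7)*41 = 42*41 = 1722)
M*(-9 + (-129 - 1*(-43))) = 1722*(-9 + (-129 - 1*(-43))) = 1722*(-9 + (-129 + 43)) = 1722*(-9 - 86) = 1722*(-95) = -163590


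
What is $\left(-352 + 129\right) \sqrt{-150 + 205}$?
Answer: $- 223 \sqrt{55} \approx -1653.8$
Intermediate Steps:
$\left(-352 + 129\right) \sqrt{-150 + 205} = - 223 \sqrt{55}$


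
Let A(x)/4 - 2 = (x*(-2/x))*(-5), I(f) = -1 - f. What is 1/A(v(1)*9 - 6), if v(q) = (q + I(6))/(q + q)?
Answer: 1/48 ≈ 0.020833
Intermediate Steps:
v(q) = (-7 + q)/(2*q) (v(q) = (q + (-1 - 1*6))/(q + q) = (q + (-1 - 6))/((2*q)) = (q - 7)*(1/(2*q)) = (-7 + q)*(1/(2*q)) = (-7 + q)/(2*q))
A(x) = 48 (A(x) = 8 + 4*((x*(-2/x))*(-5)) = 8 + 4*(-2*(-5)) = 8 + 4*10 = 8 + 40 = 48)
1/A(v(1)*9 - 6) = 1/48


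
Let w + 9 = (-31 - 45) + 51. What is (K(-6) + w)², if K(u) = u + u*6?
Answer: 5776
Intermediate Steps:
K(u) = 7*u (K(u) = u + 6*u = 7*u)
w = -34 (w = -9 + ((-31 - 45) + 51) = -9 + (-76 + 51) = -9 - 25 = -34)
(K(-6) + w)² = (7*(-6) - 34)² = (-42 - 34)² = (-76)² = 5776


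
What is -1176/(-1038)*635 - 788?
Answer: -11864/173 ≈ -68.578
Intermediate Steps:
-1176/(-1038)*635 - 788 = -1176*(-1/1038)*635 - 788 = (196/173)*635 - 788 = 124460/173 - 788 = -11864/173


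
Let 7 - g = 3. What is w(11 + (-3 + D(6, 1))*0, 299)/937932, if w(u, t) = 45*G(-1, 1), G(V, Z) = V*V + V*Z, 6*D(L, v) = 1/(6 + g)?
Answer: 0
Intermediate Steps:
g = 4 (g = 7 - 1*3 = 7 - 3 = 4)
D(L, v) = 1/60 (D(L, v) = 1/(6*(6 + 4)) = (⅙)/10 = (⅙)*(⅒) = 1/60)
G(V, Z) = V² + V*Z
w(u, t) = 0 (w(u, t) = 45*(-(-1 + 1)) = 45*(-1*0) = 45*0 = 0)
w(11 + (-3 + D(6, 1))*0, 299)/937932 = 0/937932 = 0*(1/937932) = 0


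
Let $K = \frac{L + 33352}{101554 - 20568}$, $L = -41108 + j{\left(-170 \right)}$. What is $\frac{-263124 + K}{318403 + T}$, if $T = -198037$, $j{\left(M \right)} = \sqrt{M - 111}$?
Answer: $- \frac{5327342005}{2436990219} + \frac{i \sqrt{281}}{9747960876} \approx -2.186 + 1.7196 \cdot 10^{-9} i$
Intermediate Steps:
$j{\left(M \right)} = \sqrt{-111 + M}$
$L = -41108 + i \sqrt{281}$ ($L = -41108 + \sqrt{-111 - 170} = -41108 + \sqrt{-281} = -41108 + i \sqrt{281} \approx -41108.0 + 16.763 i$)
$K = - \frac{3878}{40493} + \frac{i \sqrt{281}}{80986}$ ($K = \frac{\left(-41108 + i \sqrt{281}\right) + 33352}{101554 - 20568} = \frac{-7756 + i \sqrt{281}}{80986} = \left(-7756 + i \sqrt{281}\right) \frac{1}{80986} = - \frac{3878}{40493} + \frac{i \sqrt{281}}{80986} \approx -0.09577 + 0.00020699 i$)
$\frac{-263124 + K}{318403 + T} = \frac{-263124 - \left(\frac{3878}{40493} - \frac{i \sqrt{281}}{80986}\right)}{318403 - 198037} = \frac{- \frac{10654684010}{40493} + \frac{i \sqrt{281}}{80986}}{120366} = \left(- \frac{10654684010}{40493} + \frac{i \sqrt{281}}{80986}\right) \frac{1}{120366} = - \frac{5327342005}{2436990219} + \frac{i \sqrt{281}}{9747960876}$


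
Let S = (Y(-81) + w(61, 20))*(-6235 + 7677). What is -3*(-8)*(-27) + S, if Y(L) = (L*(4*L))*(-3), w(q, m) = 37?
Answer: -113478838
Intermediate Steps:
Y(L) = -12*L² (Y(L) = (4*L²)*(-3) = -12*L²)
S = -113478190 (S = (-12*(-81)² + 37)*(-6235 + 7677) = (-12*6561 + 37)*1442 = (-78732 + 37)*1442 = -78695*1442 = -113478190)
-3*(-8)*(-27) + S = -3*(-8)*(-27) - 113478190 = 24*(-27) - 113478190 = -648 - 113478190 = -113478838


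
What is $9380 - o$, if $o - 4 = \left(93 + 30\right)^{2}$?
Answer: $-5753$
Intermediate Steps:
$o = 15133$ ($o = 4 + \left(93 + 30\right)^{2} = 4 + 123^{2} = 4 + 15129 = 15133$)
$9380 - o = 9380 - 15133 = -5753$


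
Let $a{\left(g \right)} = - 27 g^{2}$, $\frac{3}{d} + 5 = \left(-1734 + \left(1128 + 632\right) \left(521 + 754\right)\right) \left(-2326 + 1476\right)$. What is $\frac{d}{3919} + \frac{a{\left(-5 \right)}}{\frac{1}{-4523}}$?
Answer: $\frac{22804034143086372372}{7469324405495} \approx 3.053 \cdot 10^{6}$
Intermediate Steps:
$d = - \frac{3}{1905926105}$ ($d = \frac{3}{-5 + \left(-1734 + \left(1128 + 632\right) \left(521 + 754\right)\right) \left(-2326 + 1476\right)} = \frac{3}{-5 + \left(-1734 + 1760 \cdot 1275\right) \left(-850\right)} = \frac{3}{-5 + \left(-1734 + 2244000\right) \left(-850\right)} = \frac{3}{-5 + 2242266 \left(-850\right)} = \frac{3}{-5 - 1905926100} = \frac{3}{-1905926105} = 3 \left(- \frac{1}{1905926105}\right) = - \frac{3}{1905926105} \approx -1.574 \cdot 10^{-9}$)
$\frac{d}{3919} + \frac{a{\left(-5 \right)}}{\frac{1}{-4523}} = - \frac{3}{1905926105 \cdot 3919} + \frac{\left(-27\right) \left(-5\right)^{2}}{\frac{1}{-4523}} = \left(- \frac{3}{1905926105}\right) \frac{1}{3919} + \frac{\left(-27\right) 25}{- \frac{1}{4523}} = - \frac{3}{7469324405495} - -3053025 = - \frac{3}{7469324405495} + 3053025 = \frac{22804034143086372372}{7469324405495}$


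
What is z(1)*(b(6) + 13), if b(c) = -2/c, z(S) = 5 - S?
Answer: 152/3 ≈ 50.667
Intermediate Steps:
z(1)*(b(6) + 13) = (5 - 1*1)*(-2/6 + 13) = (5 - 1)*(-2*1/6 + 13) = 4*(-1/3 + 13) = 4*(38/3) = 152/3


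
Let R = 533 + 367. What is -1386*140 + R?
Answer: -193140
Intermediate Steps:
R = 900
-1386*140 + R = -1386*140 + 900 = -194040 + 900 = -193140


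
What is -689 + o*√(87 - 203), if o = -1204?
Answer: -689 - 2408*I*√29 ≈ -689.0 - 12967.0*I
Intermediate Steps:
-689 + o*√(87 - 203) = -689 - 1204*√(87 - 203) = -689 - 2408*I*√29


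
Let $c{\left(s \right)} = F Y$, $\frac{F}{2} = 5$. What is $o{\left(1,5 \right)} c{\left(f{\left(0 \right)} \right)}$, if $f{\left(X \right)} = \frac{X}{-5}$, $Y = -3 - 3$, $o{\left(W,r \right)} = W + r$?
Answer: $-360$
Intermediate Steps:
$F = 10$ ($F = 2 \cdot 5 = 10$)
$Y = -6$
$f{\left(X \right)} = - \frac{X}{5}$ ($f{\left(X \right)} = X \left(- \frac{1}{5}\right) = - \frac{X}{5}$)
$c{\left(s \right)} = -60$ ($c{\left(s \right)} = 10 \left(-6\right) = -60$)
$o{\left(1,5 \right)} c{\left(f{\left(0 \right)} \right)} = \left(1 + 5\right) \left(-60\right) = 6 \left(-60\right) = -360$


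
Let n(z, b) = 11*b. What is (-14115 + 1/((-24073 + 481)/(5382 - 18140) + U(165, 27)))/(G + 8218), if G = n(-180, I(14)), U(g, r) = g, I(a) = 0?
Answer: -7511512843/4373336079 ≈ -1.7176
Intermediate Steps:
G = 0 (G = 11*0 = 0)
(-14115 + 1/((-24073 + 481)/(5382 - 18140) + U(165, 27)))/(G + 8218) = (-14115 + 1/((-24073 + 481)/(5382 - 18140) + 165))/(0 + 8218) = (-14115 + 1/(-23592/(-12758) + 165))/8218 = (-14115 + 1/(-23592*(-1/12758) + 165))*(1/8218) = (-14115 + 1/(11796/6379 + 165))*(1/8218) = (-14115 + 1/(1064331/6379))*(1/8218) = (-14115 + 6379/1064331)*(1/8218) = -15023025686/1064331*1/8218 = -7511512843/4373336079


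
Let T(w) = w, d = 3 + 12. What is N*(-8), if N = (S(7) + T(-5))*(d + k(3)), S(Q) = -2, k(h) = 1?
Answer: 896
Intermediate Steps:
d = 15
N = -112 (N = (-2 - 5)*(15 + 1) = -7*16 = -112)
N*(-8) = -112*(-8) = 896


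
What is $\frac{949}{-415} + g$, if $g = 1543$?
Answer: $\frac{639396}{415} \approx 1540.7$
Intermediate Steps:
$\frac{949}{-415} + g = \frac{949}{-415} + 1543 = 949 \left(- \frac{1}{415}\right) + 1543 = - \frac{949}{415} + 1543 = \frac{639396}{415}$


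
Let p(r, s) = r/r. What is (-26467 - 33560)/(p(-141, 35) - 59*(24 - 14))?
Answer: 60027/589 ≈ 101.91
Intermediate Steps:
p(r, s) = 1
(-26467 - 33560)/(p(-141, 35) - 59*(24 - 14)) = (-26467 - 33560)/(1 - 59*(24 - 14)) = -60027/(1 - 59*10) = -60027/(1 - 590) = -60027/(-589) = -60027*(-1/589) = 60027/589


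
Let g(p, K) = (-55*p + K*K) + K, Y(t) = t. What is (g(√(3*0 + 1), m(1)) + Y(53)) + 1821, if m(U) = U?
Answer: 1821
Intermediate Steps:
g(p, K) = K + K² - 55*p (g(p, K) = (-55*p + K²) + K = (K² - 55*p) + K = K + K² - 55*p)
(g(√(3*0 + 1), m(1)) + Y(53)) + 1821 = ((1 + 1² - 55*√(3*0 + 1)) + 53) + 1821 = ((1 + 1 - 55*√(0 + 1)) + 53) + 1821 = ((1 + 1 - 55*√1) + 53) + 1821 = ((1 + 1 - 55*1) + 53) + 1821 = ((1 + 1 - 55) + 53) + 1821 = (-53 + 53) + 1821 = 0 + 1821 = 1821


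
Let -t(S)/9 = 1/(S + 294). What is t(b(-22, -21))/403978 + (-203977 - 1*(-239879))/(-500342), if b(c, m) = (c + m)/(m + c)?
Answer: -2139285929549/29813756170210 ≈ -0.071755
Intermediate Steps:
b(c, m) = 1 (b(c, m) = (c + m)/(c + m) = 1)
t(S) = -9/(294 + S) (t(S) = -9/(S + 294) = -9/(294 + S))
t(b(-22, -21))/403978 + (-203977 - 1*(-239879))/(-500342) = -9/(294 + 1)/403978 + (-203977 - 1*(-239879))/(-500342) = -9/295*(1/403978) + (-203977 + 239879)*(-1/500342) = -9*1/295*(1/403978) + 35902*(-1/500342) = -9/295*1/403978 - 17951/250171 = -9/119173510 - 17951/250171 = -2139285929549/29813756170210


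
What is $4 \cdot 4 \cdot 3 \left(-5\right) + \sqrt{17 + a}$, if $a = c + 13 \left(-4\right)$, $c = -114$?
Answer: $-240 + i \sqrt{149} \approx -240.0 + 12.207 i$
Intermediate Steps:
$a = -166$ ($a = -114 + 13 \left(-4\right) = -114 - 52 = -166$)
$4 \cdot 4 \cdot 3 \left(-5\right) + \sqrt{17 + a} = 4 \cdot 4 \cdot 3 \left(-5\right) + \sqrt{17 - 166} = 16 \cdot 3 \left(-5\right) + \sqrt{-149} = 48 \left(-5\right) + i \sqrt{149} = -240 + i \sqrt{149}$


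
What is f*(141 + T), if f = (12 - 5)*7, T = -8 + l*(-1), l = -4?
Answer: 6713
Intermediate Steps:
T = -4 (T = -8 - 4*(-1) = -8 + 4 = -4)
f = 49 (f = 7*7 = 49)
f*(141 + T) = 49*(141 - 4) = 49*137 = 6713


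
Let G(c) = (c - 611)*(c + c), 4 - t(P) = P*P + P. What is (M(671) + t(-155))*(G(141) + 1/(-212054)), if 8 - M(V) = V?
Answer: 689403173922169/212054 ≈ 3.2511e+9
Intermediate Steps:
t(P) = 4 - P - P² (t(P) = 4 - (P*P + P) = 4 - (P² + P) = 4 - (P + P²) = 4 + (-P - P²) = 4 - P - P²)
M(V) = 8 - V
G(c) = 2*c*(-611 + c) (G(c) = (-611 + c)*(2*c) = 2*c*(-611 + c))
(M(671) + t(-155))*(G(141) + 1/(-212054)) = ((8 - 1*671) + (4 - 1*(-155) - 1*(-155)²))*(2*141*(-611 + 141) + 1/(-212054)) = ((8 - 671) + (4 + 155 - 1*24025))*(2*141*(-470) - 1/212054) = (-663 + (4 + 155 - 24025))*(-132540 - 1/212054) = (-663 - 23866)*(-28105637161/212054) = -24529*(-28105637161/212054) = 689403173922169/212054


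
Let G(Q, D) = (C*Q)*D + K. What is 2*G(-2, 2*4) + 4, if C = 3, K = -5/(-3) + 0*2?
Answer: -266/3 ≈ -88.667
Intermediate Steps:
K = 5/3 (K = -5*(-⅓) + 0 = 5/3 + 0 = 5/3 ≈ 1.6667)
G(Q, D) = 5/3 + 3*D*Q (G(Q, D) = (3*Q)*D + 5/3 = 3*D*Q + 5/3 = 5/3 + 3*D*Q)
2*G(-2, 2*4) + 4 = 2*(5/3 + 3*(2*4)*(-2)) + 4 = 2*(5/3 + 3*8*(-2)) + 4 = 2*(5/3 - 48) + 4 = 2*(-139/3) + 4 = -278/3 + 4 = -266/3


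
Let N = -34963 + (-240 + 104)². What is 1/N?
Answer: -1/16467 ≈ -6.0728e-5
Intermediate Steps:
N = -16467 (N = -34963 + (-136)² = -34963 + 18496 = -16467)
1/N = 1/(-16467) = -1/16467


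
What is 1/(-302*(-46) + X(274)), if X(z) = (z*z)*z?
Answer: 1/20584716 ≈ 4.8580e-8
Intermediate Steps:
X(z) = z**3 (X(z) = z**2*z = z**3)
1/(-302*(-46) + X(274)) = 1/(-302*(-46) + 274**3) = 1/(13892 + 20570824) = 1/20584716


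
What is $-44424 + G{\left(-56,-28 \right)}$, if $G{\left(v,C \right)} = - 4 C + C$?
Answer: $-44340$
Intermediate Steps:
$G{\left(v,C \right)} = - 3 C$
$-44424 + G{\left(-56,-28 \right)} = -44424 - -84 = -44424 + 84 = -44340$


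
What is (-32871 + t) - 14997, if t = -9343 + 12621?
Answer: -44590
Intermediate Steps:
t = 3278
(-32871 + t) - 14997 = (-32871 + 3278) - 14997 = -29593 - 14997 = -44590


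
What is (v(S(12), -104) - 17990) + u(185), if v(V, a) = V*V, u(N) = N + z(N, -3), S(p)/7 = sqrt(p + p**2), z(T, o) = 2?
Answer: -10159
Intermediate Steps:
S(p) = 7*sqrt(p + p**2)
u(N) = 2 + N (u(N) = N + 2 = 2 + N)
v(V, a) = V**2
(v(S(12), -104) - 17990) + u(185) = ((7*sqrt(12*(1 + 12)))**2 - 17990) + (2 + 185) = ((7*sqrt(12*13))**2 - 17990) + 187 = ((7*sqrt(156))**2 - 17990) + 187 = ((7*(2*sqrt(39)))**2 - 17990) + 187 = ((14*sqrt(39))**2 - 17990) + 187 = (7644 - 17990) + 187 = -10346 + 187 = -10159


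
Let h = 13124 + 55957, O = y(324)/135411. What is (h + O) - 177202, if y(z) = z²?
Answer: -4880222585/45137 ≈ -1.0812e+5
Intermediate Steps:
O = 34992/45137 (O = 324²/135411 = 104976*(1/135411) = 34992/45137 ≈ 0.77524)
h = 69081
(h + O) - 177202 = (69081 + 34992/45137) - 177202 = 3118144089/45137 - 177202 = -4880222585/45137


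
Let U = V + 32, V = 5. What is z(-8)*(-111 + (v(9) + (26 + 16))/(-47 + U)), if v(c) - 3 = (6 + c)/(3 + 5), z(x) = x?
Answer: 1851/2 ≈ 925.50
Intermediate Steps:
U = 37 (U = 5 + 32 = 37)
v(c) = 15/4 + c/8 (v(c) = 3 + (6 + c)/(3 + 5) = 3 + (6 + c)/8 = 3 + (6 + c)*(⅛) = 3 + (¾ + c/8) = 15/4 + c/8)
z(-8)*(-111 + (v(9) + (26 + 16))/(-47 + U)) = -8*(-111 + ((15/4 + (⅛)*9) + (26 + 16))/(-47 + 37)) = -8*(-111 + ((15/4 + 9/8) + 42)/(-10)) = -8*(-111 + (39/8 + 42)*(-⅒)) = -8*(-111 + (375/8)*(-⅒)) = -8*(-111 - 75/16) = -8*(-1851/16) = 1851/2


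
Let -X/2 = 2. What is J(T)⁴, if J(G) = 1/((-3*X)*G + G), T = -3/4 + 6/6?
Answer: 256/28561 ≈ 0.0089633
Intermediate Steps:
X = -4 (X = -2*2 = -4)
T = ¼ (T = -3*¼ + 6*(⅙) = -¾ + 1 = ¼ ≈ 0.25000)
J(G) = 1/(13*G) (J(G) = 1/((-3*(-4))*G + G) = 1/(12*G + G) = 1/(13*G))
J(T)⁴ = (1/(13*(¼)))⁴ = ((1/13)*4)⁴ = (4/13)⁴ = 256/28561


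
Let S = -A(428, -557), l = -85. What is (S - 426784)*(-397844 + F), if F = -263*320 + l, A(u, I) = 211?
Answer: 205849592555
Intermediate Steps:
F = -84245 (F = -263*320 - 85 = -84160 - 85 = -84245)
S = -211 (S = -1*211 = -211)
(S - 426784)*(-397844 + F) = (-211 - 426784)*(-397844 - 84245) = -426995*(-482089) = 205849592555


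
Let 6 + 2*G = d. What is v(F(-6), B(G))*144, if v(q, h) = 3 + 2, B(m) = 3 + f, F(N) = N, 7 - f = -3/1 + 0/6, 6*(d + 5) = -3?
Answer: 720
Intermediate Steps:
d = -11/2 (d = -5 + (⅙)*(-3) = -5 - ½ = -11/2 ≈ -5.5000)
f = 10 (f = 7 - (-3/1 + 0/6) = 7 - (-3*1 + 0*(⅙)) = 7 - (-3 + 0) = 7 - 1*(-3) = 7 + 3 = 10)
G = -23/4 (G = -3 + (½)*(-11/2) = -3 - 11/4 = -23/4 ≈ -5.7500)
B(m) = 13 (B(m) = 3 + 10 = 13)
v(q, h) = 5
v(F(-6), B(G))*144 = 5*144 = 720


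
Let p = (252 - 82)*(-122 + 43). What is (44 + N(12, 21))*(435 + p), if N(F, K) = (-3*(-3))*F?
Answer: -1975240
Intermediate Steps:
N(F, K) = 9*F
p = -13430 (p = 170*(-79) = -13430)
(44 + N(12, 21))*(435 + p) = (44 + 9*12)*(435 - 13430) = (44 + 108)*(-12995) = 152*(-12995) = -1975240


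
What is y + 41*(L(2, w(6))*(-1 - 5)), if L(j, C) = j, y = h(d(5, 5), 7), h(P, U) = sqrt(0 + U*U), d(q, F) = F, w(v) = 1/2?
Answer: -485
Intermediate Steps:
w(v) = 1/2
h(P, U) = sqrt(U**2) (h(P, U) = sqrt(0 + U**2) = sqrt(U**2))
y = 7 (y = sqrt(7**2) = sqrt(49) = 7)
y + 41*(L(2, w(6))*(-1 - 5)) = 7 + 41*(2*(-1 - 5)) = 7 + 41*(2*(-6)) = 7 + 41*(-12) = 7 - 492 = -485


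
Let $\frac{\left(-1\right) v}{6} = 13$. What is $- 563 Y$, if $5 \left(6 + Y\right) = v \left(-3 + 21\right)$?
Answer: $\frac{807342}{5} \approx 1.6147 \cdot 10^{5}$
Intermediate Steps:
$v = -78$ ($v = \left(-6\right) 13 = -78$)
$Y = - \frac{1434}{5}$ ($Y = -6 + \frac{\left(-78\right) \left(-3 + 21\right)}{5} = -6 + \frac{\left(-78\right) 18}{5} = -6 + \frac{1}{5} \left(-1404\right) = -6 - \frac{1404}{5} = - \frac{1434}{5} \approx -286.8$)
$- 563 Y = \left(-563\right) \left(- \frac{1434}{5}\right) = \frac{807342}{5}$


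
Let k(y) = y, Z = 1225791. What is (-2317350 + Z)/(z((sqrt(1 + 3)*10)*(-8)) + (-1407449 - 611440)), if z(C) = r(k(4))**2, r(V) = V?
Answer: 1091559/2018873 ≈ 0.54068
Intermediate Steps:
z(C) = 16 (z(C) = 4**2 = 16)
(-2317350 + Z)/(z((sqrt(1 + 3)*10)*(-8)) + (-1407449 - 611440)) = (-2317350 + 1225791)/(16 + (-1407449 - 611440)) = -1091559/(16 - 2018889) = -1091559/(-2018873) = -1091559*(-1/2018873) = 1091559/2018873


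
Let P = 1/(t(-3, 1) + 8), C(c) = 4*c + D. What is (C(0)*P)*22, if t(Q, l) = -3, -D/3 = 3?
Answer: -198/5 ≈ -39.600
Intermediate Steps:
D = -9 (D = -3*3 = -9)
C(c) = -9 + 4*c (C(c) = 4*c - 9 = -9 + 4*c)
P = 1/5 (P = 1/(-3 + 8) = 1/5 ≈ 0.20000)
(C(0)*P)*22 = ((-9 + 4*0)*(1/5))*22 = ((-9 + 0)*(1/5))*22 = -9*1/5*22 = -9/5*22 = -198/5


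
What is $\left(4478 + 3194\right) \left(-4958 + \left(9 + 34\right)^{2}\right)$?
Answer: $-23852248$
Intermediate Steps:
$\left(4478 + 3194\right) \left(-4958 + \left(9 + 34\right)^{2}\right) = 7672 \left(-4958 + 43^{2}\right) = 7672 \left(-4958 + 1849\right) = 7672 \left(-3109\right) = -23852248$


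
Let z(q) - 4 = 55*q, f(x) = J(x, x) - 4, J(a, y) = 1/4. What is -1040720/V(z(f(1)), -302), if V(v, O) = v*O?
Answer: -2081440/122159 ≈ -17.039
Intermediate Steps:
J(a, y) = 1/4 (J(a, y) = 1*(1/4) = 1/4)
f(x) = -15/4 (f(x) = 1/4 - 4 = -15/4)
z(q) = 4 + 55*q
V(v, O) = O*v
-1040720/V(z(f(1)), -302) = -1040720*(-1/(302*(4 + 55*(-15/4)))) = -1040720*(-1/(302*(4 - 825/4))) = -1040720/((-302*(-809/4))) = -1040720/122159/2 = -1040720*2/122159 = -2081440/122159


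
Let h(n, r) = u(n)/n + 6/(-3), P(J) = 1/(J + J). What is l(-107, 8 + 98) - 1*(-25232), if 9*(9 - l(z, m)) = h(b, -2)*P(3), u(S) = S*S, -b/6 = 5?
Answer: 681523/27 ≈ 25242.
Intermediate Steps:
P(J) = 1/(2*J)
b = -30 (b = -6*5 = -30)
u(S) = S²
h(n, r) = -2 + n (h(n, r) = n²/n + 6/(-3) = n + 6*(-⅓) = n - 2 = -2 + n)
l(z, m) = 259/27 (l(z, m) = 9 - (-2 - 30)*(½)/3/9 = 9 - (-32)*(½)*(⅓)/9 = 9 - (-32)/(9*6) = 9 - ⅑*(-16/3) = 9 + 16/27 = 259/27)
l(-107, 8 + 98) - 1*(-25232) = 259/27 - 1*(-25232) = 259/27 + 25232 = 681523/27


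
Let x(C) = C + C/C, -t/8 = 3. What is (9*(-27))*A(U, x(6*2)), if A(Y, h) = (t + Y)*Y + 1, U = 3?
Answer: 15066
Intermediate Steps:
t = -24 (t = -8*3 = -24)
x(C) = 1 + C (x(C) = C + 1 = 1 + C)
A(Y, h) = 1 + Y*(-24 + Y) (A(Y, h) = (-24 + Y)*Y + 1 = Y*(-24 + Y) + 1 = 1 + Y*(-24 + Y))
(9*(-27))*A(U, x(6*2)) = (9*(-27))*(1 + 3**2 - 24*3) = -243*(1 + 9 - 72) = -243*(-62) = 15066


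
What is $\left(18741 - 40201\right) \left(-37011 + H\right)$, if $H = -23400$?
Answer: $1296420060$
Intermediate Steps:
$\left(18741 - 40201\right) \left(-37011 + H\right) = \left(18741 - 40201\right) \left(-37011 - 23400\right) = \left(-21460\right) \left(-60411\right) = 1296420060$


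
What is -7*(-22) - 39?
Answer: 115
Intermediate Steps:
-7*(-22) - 39 = 154 - 39 = 115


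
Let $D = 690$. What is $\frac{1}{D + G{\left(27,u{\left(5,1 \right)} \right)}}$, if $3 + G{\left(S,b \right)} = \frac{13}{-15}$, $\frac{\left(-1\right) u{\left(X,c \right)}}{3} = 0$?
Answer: $\frac{15}{10292} \approx 0.0014574$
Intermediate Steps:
$u{\left(X,c \right)} = 0$ ($u{\left(X,c \right)} = \left(-3\right) 0 = 0$)
$G{\left(S,b \right)} = - \frac{58}{15}$ ($G{\left(S,b \right)} = -3 + \frac{13}{-15} = -3 + 13 \left(- \frac{1}{15}\right) = -3 - \frac{13}{15} = - \frac{58}{15}$)
$\frac{1}{D + G{\left(27,u{\left(5,1 \right)} \right)}} = \frac{1}{690 - \frac{58}{15}} = \frac{1}{\frac{10292}{15}} = \frac{15}{10292}$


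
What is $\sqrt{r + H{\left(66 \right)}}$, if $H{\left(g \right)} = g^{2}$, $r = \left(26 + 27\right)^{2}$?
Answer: $\sqrt{7165} \approx 84.646$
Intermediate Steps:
$r = 2809$ ($r = 53^{2} = 2809$)
$\sqrt{r + H{\left(66 \right)}} = \sqrt{2809 + 66^{2}} = \sqrt{2809 + 4356} = \sqrt{7165}$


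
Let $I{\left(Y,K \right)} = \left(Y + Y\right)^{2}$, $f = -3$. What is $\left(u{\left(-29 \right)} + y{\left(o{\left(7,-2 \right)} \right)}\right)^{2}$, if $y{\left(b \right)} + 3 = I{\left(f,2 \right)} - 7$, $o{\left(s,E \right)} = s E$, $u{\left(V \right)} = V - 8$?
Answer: $121$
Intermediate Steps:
$u{\left(V \right)} = -8 + V$
$I{\left(Y,K \right)} = 4 Y^{2}$ ($I{\left(Y,K \right)} = \left(2 Y\right)^{2} = 4 Y^{2}$)
$o{\left(s,E \right)} = E s$
$y{\left(b \right)} = 26$ ($y{\left(b \right)} = -3 + \left(4 \left(-3\right)^{2} - 7\right) = -3 + \left(4 \cdot 9 - 7\right) = -3 + \left(36 - 7\right) = -3 + 29 = 26$)
$\left(u{\left(-29 \right)} + y{\left(o{\left(7,-2 \right)} \right)}\right)^{2} = \left(\left(-8 - 29\right) + 26\right)^{2} = \left(-37 + 26\right)^{2} = \left(-11\right)^{2} = 121$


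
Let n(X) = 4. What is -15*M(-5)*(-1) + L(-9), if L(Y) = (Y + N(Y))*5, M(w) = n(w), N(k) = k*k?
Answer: 420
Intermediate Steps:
N(k) = k**2
M(w) = 4
L(Y) = 5*Y + 5*Y**2 (L(Y) = (Y + Y**2)*5 = 5*Y + 5*Y**2)
-15*M(-5)*(-1) + L(-9) = -15*4*(-1) + 5*(-9)*(1 - 9) = -60*(-1) + 5*(-9)*(-8) = 60 + 360 = 420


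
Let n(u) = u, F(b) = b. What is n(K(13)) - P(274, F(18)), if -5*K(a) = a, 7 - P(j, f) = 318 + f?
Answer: 1632/5 ≈ 326.40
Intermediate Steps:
P(j, f) = -311 - f (P(j, f) = 7 - (318 + f) = 7 + (-318 - f) = -311 - f)
K(a) = -a/5
n(K(13)) - P(274, F(18)) = -⅕*13 - (-311 - 1*18) = -13/5 - (-311 - 18) = -13/5 - 1*(-329) = -13/5 + 329 = 1632/5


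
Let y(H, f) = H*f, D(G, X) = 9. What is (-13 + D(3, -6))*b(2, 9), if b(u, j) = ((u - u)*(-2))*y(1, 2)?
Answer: 0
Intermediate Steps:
b(u, j) = 0 (b(u, j) = ((u - u)*(-2))*(1*2) = (0*(-2))*2 = 0*2 = 0)
(-13 + D(3, -6))*b(2, 9) = (-13 + 9)*0 = -4*0 = 0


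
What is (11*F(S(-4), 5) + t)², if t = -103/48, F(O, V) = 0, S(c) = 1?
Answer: 10609/2304 ≈ 4.6046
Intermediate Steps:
t = -103/48 (t = -103*1/48 = -103/48 ≈ -2.1458)
(11*F(S(-4), 5) + t)² = (11*0 - 103/48)² = (0 - 103/48)² = (-103/48)² = 10609/2304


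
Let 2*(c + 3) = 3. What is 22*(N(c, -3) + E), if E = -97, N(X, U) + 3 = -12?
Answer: -2464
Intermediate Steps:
c = -3/2 (c = -3 + (1/2)*3 = -3 + 3/2 = -3/2 ≈ -1.5000)
N(X, U) = -15 (N(X, U) = -3 - 12 = -15)
22*(N(c, -3) + E) = 22*(-15 - 97) = 22*(-112) = -2464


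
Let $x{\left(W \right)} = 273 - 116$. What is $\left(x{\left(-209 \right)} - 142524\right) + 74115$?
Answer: $-68252$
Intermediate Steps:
$x{\left(W \right)} = 157$ ($x{\left(W \right)} = 273 - 116 = 157$)
$\left(x{\left(-209 \right)} - 142524\right) + 74115 = \left(157 - 142524\right) + 74115 = -142367 + 74115 = -68252$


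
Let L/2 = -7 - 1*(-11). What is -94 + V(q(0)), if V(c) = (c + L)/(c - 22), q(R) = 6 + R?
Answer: -759/8 ≈ -94.875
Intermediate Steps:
L = 8 (L = 2*(-7 - 1*(-11)) = 2*(-7 + 11) = 2*4 = 8)
V(c) = (8 + c)/(-22 + c) (V(c) = (c + 8)/(c - 22) = (8 + c)/(-22 + c))
-94 + V(q(0)) = -94 + (8 + (6 + 0))/(-22 + (6 + 0)) = -94 + (8 + 6)/(-22 + 6) = -94 + 14/(-16) = -94 - 1/16*14 = -94 - 7/8 = -759/8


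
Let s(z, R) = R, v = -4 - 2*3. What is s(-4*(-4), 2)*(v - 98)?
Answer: -216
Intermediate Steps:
v = -10 (v = -4 - 6 = -10)
s(-4*(-4), 2)*(v - 98) = 2*(-10 - 98) = 2*(-108) = -216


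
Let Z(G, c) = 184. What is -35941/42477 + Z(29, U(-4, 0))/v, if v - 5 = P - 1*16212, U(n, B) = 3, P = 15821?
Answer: -10844497/8198061 ≈ -1.3228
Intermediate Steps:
v = -386 (v = 5 + (15821 - 1*16212) = 5 + (15821 - 16212) = 5 - 391 = -386)
-35941/42477 + Z(29, U(-4, 0))/v = -35941/42477 + 184/(-386) = -35941*1/42477 + 184*(-1/386) = -35941/42477 - 92/193 = -10844497/8198061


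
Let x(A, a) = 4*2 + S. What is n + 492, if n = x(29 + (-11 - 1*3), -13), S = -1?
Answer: 499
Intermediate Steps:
x(A, a) = 7 (x(A, a) = 4*2 - 1 = 8 - 1 = 7)
n = 7
n + 492 = 7 + 492 = 499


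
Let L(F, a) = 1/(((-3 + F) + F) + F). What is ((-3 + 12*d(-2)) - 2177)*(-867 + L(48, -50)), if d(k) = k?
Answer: 269430184/141 ≈ 1.9109e+6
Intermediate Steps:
L(F, a) = 1/(-3 + 3*F) (L(F, a) = 1/((-3 + 2*F) + F) = 1/(-3 + 3*F))
((-3 + 12*d(-2)) - 2177)*(-867 + L(48, -50)) = ((-3 + 12*(-2)) - 2177)*(-867 + 1/(3*(-1 + 48))) = ((-3 - 24) - 2177)*(-867 + (⅓)/47) = (-27 - 2177)*(-867 + (⅓)*(1/47)) = -2204*(-867 + 1/141) = -2204*(-122246/141) = 269430184/141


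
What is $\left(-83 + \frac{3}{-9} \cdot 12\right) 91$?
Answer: $-7917$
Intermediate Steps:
$\left(-83 + \frac{3}{-9} \cdot 12\right) 91 = \left(-83 + 3 \left(- \frac{1}{9}\right) 12\right) 91 = \left(-83 - 4\right) 91 = \left(-87\right) 91 = -7917$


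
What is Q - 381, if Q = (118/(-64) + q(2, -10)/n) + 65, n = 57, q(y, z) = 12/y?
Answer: -193185/608 ≈ -317.74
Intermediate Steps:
Q = 38463/608 (Q = (118/(-64) + (12/2)/57) + 65 = (118*(-1/64) + (12*(½))*(1/57)) + 65 = (-59/32 + 6*(1/57)) + 65 = (-59/32 + 2/19) + 65 = -1057/608 + 65 = 38463/608 ≈ 63.262)
Q - 381 = 38463/608 - 381 = -193185/608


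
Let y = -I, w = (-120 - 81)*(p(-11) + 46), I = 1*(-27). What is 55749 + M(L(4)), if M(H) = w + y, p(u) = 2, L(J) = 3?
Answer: 46128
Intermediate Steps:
I = -27
w = -9648 (w = (-120 - 81)*(2 + 46) = -201*48 = -9648)
y = 27 (y = -1*(-27) = 27)
M(H) = -9621 (M(H) = -9648 + 27 = -9621)
55749 + M(L(4)) = 55749 - 9621 = 46128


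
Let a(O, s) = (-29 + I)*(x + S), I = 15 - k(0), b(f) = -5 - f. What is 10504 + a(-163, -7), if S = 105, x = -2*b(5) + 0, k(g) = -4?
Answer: 9254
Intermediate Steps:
I = 19 (I = 15 - 1*(-4) = 15 + 4 = 19)
x = 20 (x = -2*(-5 - 1*5) + 0 = -2*(-5 - 5) + 0 = -2*(-10) + 0 = 20 + 0 = 20)
a(O, s) = -1250 (a(O, s) = (-29 + 19)*(20 + 105) = -10*125 = -1250)
10504 + a(-163, -7) = 10504 - 1250 = 9254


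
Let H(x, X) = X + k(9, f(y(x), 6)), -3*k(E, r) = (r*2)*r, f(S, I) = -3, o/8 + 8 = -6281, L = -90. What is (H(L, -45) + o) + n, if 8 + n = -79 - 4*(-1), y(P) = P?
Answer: -50446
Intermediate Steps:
o = -50312 (o = -64 + 8*(-6281) = -64 - 50248 = -50312)
n = -83 (n = -8 + (-79 - 4*(-1)) = -8 + (-79 + 4) = -8 - 75 = -83)
k(E, r) = -2*r²/3 (k(E, r) = -r*2*r/3 = -2*r*r/3 = -2*r²/3)
H(x, X) = -6 + X (H(x, X) = X - ⅔*(-3)² = X - ⅔*9 = X - 6 = -6 + X)
(H(L, -45) + o) + n = ((-6 - 45) - 50312) - 83 = (-51 - 50312) - 83 = -50363 - 83 = -50446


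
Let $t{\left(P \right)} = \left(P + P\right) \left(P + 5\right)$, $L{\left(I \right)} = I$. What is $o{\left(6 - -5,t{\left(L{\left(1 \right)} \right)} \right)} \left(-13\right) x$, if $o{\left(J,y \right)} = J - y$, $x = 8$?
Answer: $104$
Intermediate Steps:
$t{\left(P \right)} = 2 P \left(5 + P\right)$
$o{\left(6 - -5,t{\left(L{\left(1 \right)} \right)} \right)} \left(-13\right) x = \left(\left(6 - -5\right) - 2 \cdot 1 \left(5 + 1\right)\right) \left(-13\right) 8 = \left(\left(6 + 5\right) - 2 \cdot 1 \cdot 6\right) \left(-13\right) 8 = \left(11 - 12\right) \left(-13\right) 8 = \left(-1\right) \left(-13\right) 8 = 13 \cdot 8 = 104$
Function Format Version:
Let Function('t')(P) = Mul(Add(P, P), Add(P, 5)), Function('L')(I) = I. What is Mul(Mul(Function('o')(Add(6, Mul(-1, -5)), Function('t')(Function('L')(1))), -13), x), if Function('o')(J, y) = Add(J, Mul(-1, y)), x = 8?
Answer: 104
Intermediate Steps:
Function('t')(P) = Mul(2, P, Add(5, P)) (Function('t')(P) = Mul(Mul(2, P), Add(5, P)) = Mul(2, P, Add(5, P)))
Mul(Mul(Function('o')(Add(6, Mul(-1, -5)), Function('t')(Function('L')(1))), -13), x) = Mul(Mul(Add(Add(6, Mul(-1, -5)), Mul(-1, Mul(2, 1, Add(5, 1)))), -13), 8) = Mul(Mul(Add(Add(6, 5), Mul(-1, Mul(2, 1, 6))), -13), 8) = Mul(Mul(Add(11, Mul(-1, 12)), -13), 8) = Mul(Mul(Add(11, -12), -13), 8) = Mul(Mul(-1, -13), 8) = Mul(13, 8) = 104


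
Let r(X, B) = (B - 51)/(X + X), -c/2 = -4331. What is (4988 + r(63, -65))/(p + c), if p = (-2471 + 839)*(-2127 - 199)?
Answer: 157093/119847861 ≈ 0.0013108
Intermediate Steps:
c = 8662 (c = -2*(-4331) = 8662)
r(X, B) = (-51 + B)/(2*X) (r(X, B) = (-51 + B)/((2*X)) = (-51 + B)*(1/(2*X)) = (-51 + B)/(2*X))
p = 3796032 (p = -1632*(-2326) = 3796032)
(4988 + r(63, -65))/(p + c) = (4988 + (½)*(-51 - 65)/63)/(3796032 + 8662) = (4988 + (½)*(1/63)*(-116))/3804694 = (4988 - 58/63)*(1/3804694) = (314186/63)*(1/3804694) = 157093/119847861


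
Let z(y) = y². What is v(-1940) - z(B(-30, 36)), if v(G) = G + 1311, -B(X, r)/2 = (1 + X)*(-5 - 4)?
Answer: -273113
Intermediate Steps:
B(X, r) = 18 + 18*X (B(X, r) = -2*(1 + X)*(-5 - 4) = -2*(1 + X)*(-9) = -2*(-9 - 9*X) = 18 + 18*X)
v(G) = 1311 + G
v(-1940) - z(B(-30, 36)) = (1311 - 1940) - (18 + 18*(-30))² = -629 - (18 - 540)² = -629 - 1*(-522)² = -629 - 1*272484 = -629 - 272484 = -273113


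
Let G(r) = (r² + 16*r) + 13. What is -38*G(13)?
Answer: -14820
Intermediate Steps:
G(r) = 13 + r² + 16*r
-38*G(13) = -38*(13 + 13² + 16*13) = -38*(13 + 169 + 208) = -38*390 = -14820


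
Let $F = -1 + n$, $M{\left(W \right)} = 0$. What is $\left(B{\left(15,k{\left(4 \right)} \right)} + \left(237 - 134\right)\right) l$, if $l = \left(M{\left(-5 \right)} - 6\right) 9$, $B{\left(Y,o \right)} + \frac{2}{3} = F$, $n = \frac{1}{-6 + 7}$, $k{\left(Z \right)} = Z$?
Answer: $-5526$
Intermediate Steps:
$n = 1$ ($n = 1^{-1} = 1$)
$F = 0$ ($F = -1 + 1 = 0$)
$B{\left(Y,o \right)} = - \frac{2}{3}$ ($B{\left(Y,o \right)} = - \frac{2}{3} + 0 = - \frac{2}{3}$)
$l = -54$ ($l = \left(0 - 6\right) 9 = \left(-6\right) 9 = -54$)
$\left(B{\left(15,k{\left(4 \right)} \right)} + \left(237 - 134\right)\right) l = \left(- \frac{2}{3} + \left(237 - 134\right)\right) \left(-54\right) = \left(- \frac{2}{3} + 103\right) \left(-54\right) = \frac{307}{3} \left(-54\right) = -5526$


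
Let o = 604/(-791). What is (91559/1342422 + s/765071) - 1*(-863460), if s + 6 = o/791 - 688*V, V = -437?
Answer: 554863585271591700706741/642604508510926122 ≈ 8.6346e+5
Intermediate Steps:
o = -604/791 (o = 604*(-1/791) = -604/791 ≈ -0.76359)
s = 188110992046/625681 (s = -6 + (-604/791/791 - 688*(-437)) = -6 + (-604/791*1/791 + 300656) = -6 + (-604/625681 + 300656) = -6 + 188114746132/625681 = 188110992046/625681 ≈ 3.0065e+5)
(91559/1342422 + s/765071) - 1*(-863460) = (91559/1342422 + (188110992046/625681)/765071) - 1*(-863460) = (91559*(1/1342422) + (188110992046/625681)*(1/765071)) + 863460 = (91559/1342422 + 188110992046/478690388351) + 863460 = 296352747431404621/642604508510926122 + 863460 = 554863585271591700706741/642604508510926122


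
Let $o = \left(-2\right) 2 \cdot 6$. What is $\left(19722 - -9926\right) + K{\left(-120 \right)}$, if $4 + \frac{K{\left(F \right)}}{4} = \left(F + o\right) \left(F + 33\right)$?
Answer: $79744$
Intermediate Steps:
$o = -24$ ($o = \left(-4\right) 6 = -24$)
$K{\left(F \right)} = -16 + 4 \left(-24 + F\right) \left(33 + F\right)$ ($K{\left(F \right)} = -16 + 4 \left(F - 24\right) \left(F + 33\right) = -16 + 4 \left(-24 + F\right) \left(33 + F\right)$)
$\left(19722 - -9926\right) + K{\left(-120 \right)} = \left(19722 - -9926\right) + \left(-3184 + 4 \left(-120\right)^{2} + 36 \left(-120\right)\right) = \left(19722 + 9926\right) - -50096 = 29648 - -50096 = 29648 + 50096 = 79744$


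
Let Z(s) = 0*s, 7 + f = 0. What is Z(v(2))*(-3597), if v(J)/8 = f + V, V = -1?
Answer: 0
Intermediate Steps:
f = -7 (f = -7 + 0 = -7)
v(J) = -64 (v(J) = 8*(-7 - 1) = 8*(-8) = -64)
Z(s) = 0
Z(v(2))*(-3597) = 0*(-3597) = 0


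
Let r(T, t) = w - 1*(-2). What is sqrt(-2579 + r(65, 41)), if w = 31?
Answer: I*sqrt(2546) ≈ 50.458*I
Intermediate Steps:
r(T, t) = 33 (r(T, t) = 31 - 1*(-2) = 31 + 2 = 33)
sqrt(-2579 + r(65, 41)) = sqrt(-2579 + 33) = sqrt(-2546) = I*sqrt(2546)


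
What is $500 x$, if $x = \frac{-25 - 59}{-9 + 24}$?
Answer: $-2800$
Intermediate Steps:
$x = - \frac{28}{5}$ ($x = - \frac{84}{15} = \left(-84\right) \frac{1}{15} = - \frac{28}{5} \approx -5.6$)
$500 x = 500 \left(- \frac{28}{5}\right) = -2800$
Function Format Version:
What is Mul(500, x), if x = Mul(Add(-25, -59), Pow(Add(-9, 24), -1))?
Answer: -2800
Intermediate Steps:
x = Rational(-28, 5) (x = Mul(-84, Pow(15, -1)) = Mul(-84, Rational(1, 15)) = Rational(-28, 5) ≈ -5.6000)
Mul(500, x) = Mul(500, Rational(-28, 5)) = -2800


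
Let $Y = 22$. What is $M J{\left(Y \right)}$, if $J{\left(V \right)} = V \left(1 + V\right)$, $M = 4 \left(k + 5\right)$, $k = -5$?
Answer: $0$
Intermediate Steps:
$M = 0$ ($M = 4 \left(-5 + 5\right) = 4 \cdot 0 = 0$)
$M J{\left(Y \right)} = 0 \cdot 22 \left(1 + 22\right) = 0 \cdot 22 \cdot 23 = 0 \cdot 506 = 0$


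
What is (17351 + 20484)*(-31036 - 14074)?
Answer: -1706736850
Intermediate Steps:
(17351 + 20484)*(-31036 - 14074) = 37835*(-45110) = -1706736850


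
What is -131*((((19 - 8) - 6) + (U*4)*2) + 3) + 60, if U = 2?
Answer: -3084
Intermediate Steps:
-131*((((19 - 8) - 6) + (U*4)*2) + 3) + 60 = -131*((((19 - 8) - 6) + (2*4)*2) + 3) + 60 = -131*(((11 - 6) + 8*2) + 3) + 60 = -131*((5 + 16) + 3) + 60 = -131*(21 + 3) + 60 = -131*24 + 60 = -3144 + 60 = -3084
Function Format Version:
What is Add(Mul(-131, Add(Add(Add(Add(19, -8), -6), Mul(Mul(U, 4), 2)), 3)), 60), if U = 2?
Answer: -3084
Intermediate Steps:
Add(Mul(-131, Add(Add(Add(Add(19, -8), -6), Mul(Mul(U, 4), 2)), 3)), 60) = Add(Mul(-131, Add(Add(Add(Add(19, -8), -6), Mul(Mul(2, 4), 2)), 3)), 60) = Add(Mul(-131, Add(Add(Add(11, -6), Mul(8, 2)), 3)), 60) = Add(Mul(-131, Add(Add(5, 16), 3)), 60) = Add(Mul(-131, Add(21, 3)), 60) = Add(Mul(-131, 24), 60) = Add(-3144, 60) = -3084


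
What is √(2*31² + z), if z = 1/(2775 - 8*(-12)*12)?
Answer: √29639798265/3927 ≈ 43.841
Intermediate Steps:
z = 1/3927 (z = 1/(2775 + 96*12) = 1/(2775 + 1152) = 1/3927 ≈ 0.00025465)
√(2*31² + z) = √(2*31² + 1/3927) = √(2*961 + 1/3927) = √(1922 + 1/3927) = √(7547695/3927) = √29639798265/3927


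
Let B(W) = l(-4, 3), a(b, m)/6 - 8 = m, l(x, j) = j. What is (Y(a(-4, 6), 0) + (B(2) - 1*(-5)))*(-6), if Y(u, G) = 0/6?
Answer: -48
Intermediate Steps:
a(b, m) = 48 + 6*m
B(W) = 3
Y(u, G) = 0 (Y(u, G) = 0*(⅙) = 0)
(Y(a(-4, 6), 0) + (B(2) - 1*(-5)))*(-6) = (0 + (3 - 1*(-5)))*(-6) = (0 + (3 + 5))*(-6) = (0 + 8)*(-6) = 8*(-6) = -48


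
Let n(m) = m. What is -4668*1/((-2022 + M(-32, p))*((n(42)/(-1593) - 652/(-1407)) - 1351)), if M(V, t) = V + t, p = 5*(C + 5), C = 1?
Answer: -290628513/170189482606 ≈ -0.0017077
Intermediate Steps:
p = 30 (p = 5*(1 + 5) = 5*6 = 30)
-4668*1/((-2022 + M(-32, p))*((n(42)/(-1593) - 652/(-1407)) - 1351)) = -4668*1/((-2022 + (-32 + 30))*((42/(-1593) - 652/(-1407)) - 1351)) = -4668*1/((-2022 - 2)*((42*(-1/1593) - 652*(-1/1407)) - 1351)) = -4668*(-1/(2024*((-14/531 + 652/1407) - 1351))) = -4668*(-1/(2024*(108838/249039 - 1351))) = -4668/((-2024*(-336342851/249039))) = -4668/680757930424/249039 = -4668*249039/680757930424 = -290628513/170189482606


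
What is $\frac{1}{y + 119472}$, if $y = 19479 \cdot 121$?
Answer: $\frac{1}{2476431} \approx 4.0381 \cdot 10^{-7}$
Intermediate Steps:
$y = 2356959$
$\frac{1}{y + 119472} = \frac{1}{2356959 + 119472} = \frac{1}{2476431}$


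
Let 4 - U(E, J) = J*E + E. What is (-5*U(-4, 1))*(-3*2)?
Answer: 360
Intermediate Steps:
U(E, J) = 4 - E - E*J (U(E, J) = 4 - (J*E + E) = 4 - (E*J + E) = 4 - (E + E*J) = 4 + (-E - E*J) = 4 - E - E*J)
(-5*U(-4, 1))*(-3*2) = (-5*(4 - 1*(-4) - 1*(-4)*1))*(-3*2) = -5*(4 + 4 + 4)*(-6) = -5*12*(-6) = -60*(-6) = 360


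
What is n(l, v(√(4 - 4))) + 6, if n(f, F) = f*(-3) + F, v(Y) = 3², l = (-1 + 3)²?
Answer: 3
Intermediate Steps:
l = 4 (l = 2² = 4)
v(Y) = 9
n(f, F) = F - 3*f (n(f, F) = -3*f + F = F - 3*f)
n(l, v(√(4 - 4))) + 6 = (9 - 3*4) + 6 = (9 - 12) + 6 = -3 + 6 = 3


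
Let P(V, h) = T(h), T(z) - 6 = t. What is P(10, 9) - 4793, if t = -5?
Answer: -4792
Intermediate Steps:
T(z) = 1 (T(z) = 6 - 5 = 1)
P(V, h) = 1
P(10, 9) - 4793 = 1 - 4793 = -4792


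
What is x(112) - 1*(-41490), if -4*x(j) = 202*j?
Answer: 35834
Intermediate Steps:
x(j) = -101*j/2
x(112) - 1*(-41490) = -101/2*112 - 1*(-41490) = -5656 + 41490 = 35834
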